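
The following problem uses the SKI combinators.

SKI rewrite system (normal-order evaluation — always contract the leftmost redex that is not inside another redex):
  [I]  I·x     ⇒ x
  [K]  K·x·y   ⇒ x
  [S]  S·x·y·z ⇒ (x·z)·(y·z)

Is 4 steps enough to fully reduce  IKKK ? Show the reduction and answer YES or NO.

  start: IKKK
  →1  KKK
  →2  K

Answer: YES — reaches normal form K in 2 ≤ 4 steps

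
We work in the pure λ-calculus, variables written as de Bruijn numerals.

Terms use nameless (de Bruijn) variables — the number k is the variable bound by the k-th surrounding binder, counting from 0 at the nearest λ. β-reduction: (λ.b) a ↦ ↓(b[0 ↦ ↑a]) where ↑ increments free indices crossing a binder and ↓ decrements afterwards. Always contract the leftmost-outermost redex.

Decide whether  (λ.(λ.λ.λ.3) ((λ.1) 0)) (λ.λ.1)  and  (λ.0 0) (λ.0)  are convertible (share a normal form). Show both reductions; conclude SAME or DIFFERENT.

Term A:
  start: (λ.(λ.λ.λ.3) ((λ.1) 0)) (λ.λ.1)
  →1  (λ.λ.λ.λ.λ.1) ((λ.λ.λ.1) (λ.λ.1))
  →2  λ.λ.λ.λ.1

Term B:
  start: (λ.0 0) (λ.0)
  →1  (λ.0) (λ.0)
  →2  λ.0

Answer: DIFFERENT — A ⇓ λ.λ.λ.λ.1, B ⇓ λ.0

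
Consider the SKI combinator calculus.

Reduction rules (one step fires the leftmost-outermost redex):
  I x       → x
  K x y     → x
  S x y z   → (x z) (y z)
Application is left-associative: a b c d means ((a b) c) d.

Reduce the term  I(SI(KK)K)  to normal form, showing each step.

  start: I(SI(KK)K)
  [1] SI(KK)K
  [2] IK(KKK)
  [3] K(KKK)
  [4] KK

Answer: normal form = KK  (in 4 steps)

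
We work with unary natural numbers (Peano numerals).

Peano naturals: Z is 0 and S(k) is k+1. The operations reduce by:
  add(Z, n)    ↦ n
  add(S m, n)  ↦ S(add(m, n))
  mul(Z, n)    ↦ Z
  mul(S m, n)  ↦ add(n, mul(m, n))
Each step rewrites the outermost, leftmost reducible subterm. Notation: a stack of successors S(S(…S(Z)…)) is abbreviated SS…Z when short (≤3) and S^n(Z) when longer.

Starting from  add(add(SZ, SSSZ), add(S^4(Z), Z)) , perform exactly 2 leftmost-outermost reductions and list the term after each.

  start: add(add(SZ, SSSZ), add(S^4(Z), Z))
  step 1: add(S(add(Z, SSSZ)), add(S^4(Z), Z))
  step 2: S(add(add(Z, SSSZ), add(S^4(Z), Z)))

Answer: after 2 steps: S(add(add(Z, SSSZ), add(S^4(Z), Z)))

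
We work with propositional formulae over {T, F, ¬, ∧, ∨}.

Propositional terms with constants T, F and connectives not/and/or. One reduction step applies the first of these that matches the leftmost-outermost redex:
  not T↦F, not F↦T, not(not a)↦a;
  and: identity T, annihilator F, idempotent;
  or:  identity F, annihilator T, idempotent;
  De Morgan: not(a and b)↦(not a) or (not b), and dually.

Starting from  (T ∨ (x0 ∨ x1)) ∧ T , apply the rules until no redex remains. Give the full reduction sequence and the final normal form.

Answer: normal form = T  (in 2 steps)

Working:
  start: (T ∨ (x0 ∨ x1)) ∧ T
  step 1: T ∨ (x0 ∨ x1)
  step 2: T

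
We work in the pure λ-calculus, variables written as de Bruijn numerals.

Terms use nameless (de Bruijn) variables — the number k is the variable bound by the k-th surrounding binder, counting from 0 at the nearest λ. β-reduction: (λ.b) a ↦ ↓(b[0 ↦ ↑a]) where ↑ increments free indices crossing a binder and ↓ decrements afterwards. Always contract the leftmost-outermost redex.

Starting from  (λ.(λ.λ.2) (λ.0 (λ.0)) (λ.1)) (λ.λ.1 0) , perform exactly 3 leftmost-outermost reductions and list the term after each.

Answer: after 3 steps: λ.λ.1 0

Working:
  start: (λ.(λ.λ.2) (λ.0 (λ.0)) (λ.1)) (λ.λ.1 0)
  →1  (λ.λ.λ.λ.1 0) (λ.0 (λ.0)) (λ.λ.λ.1 0)
  →2  (λ.λ.λ.1 0) (λ.λ.λ.1 0)
  →3  λ.λ.1 0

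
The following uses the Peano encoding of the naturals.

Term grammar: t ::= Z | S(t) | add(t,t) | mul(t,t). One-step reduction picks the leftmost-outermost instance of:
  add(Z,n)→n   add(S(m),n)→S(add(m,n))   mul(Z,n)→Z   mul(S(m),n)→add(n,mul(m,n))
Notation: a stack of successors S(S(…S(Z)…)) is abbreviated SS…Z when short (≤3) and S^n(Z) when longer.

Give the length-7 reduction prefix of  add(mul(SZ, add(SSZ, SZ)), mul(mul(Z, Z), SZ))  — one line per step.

Answer: after 7 steps: S(S(add(add(add(Z, SZ), mul(Z, add(SSZ, SZ))), mul(mul(Z, Z), SZ))))

Working:
  start: add(mul(SZ, add(SSZ, SZ)), mul(mul(Z, Z), SZ))
  [1] add(add(add(SSZ, SZ), mul(Z, add(SSZ, SZ))), mul(mul(Z, Z), SZ))
  [2] add(add(S(add(SZ, SZ)), mul(Z, add(SSZ, SZ))), mul(mul(Z, Z), SZ))
  [3] add(S(add(add(SZ, SZ), mul(Z, add(SSZ, SZ)))), mul(mul(Z, Z), SZ))
  [4] S(add(add(add(SZ, SZ), mul(Z, add(SSZ, SZ))), mul(mul(Z, Z), SZ)))
  [5] S(add(add(S(add(Z, SZ)), mul(Z, add(SSZ, SZ))), mul(mul(Z, Z), SZ)))
  [6] S(add(S(add(add(Z, SZ), mul(Z, add(SSZ, SZ)))), mul(mul(Z, Z), SZ)))
  [7] S(S(add(add(add(Z, SZ), mul(Z, add(SSZ, SZ))), mul(mul(Z, Z), SZ))))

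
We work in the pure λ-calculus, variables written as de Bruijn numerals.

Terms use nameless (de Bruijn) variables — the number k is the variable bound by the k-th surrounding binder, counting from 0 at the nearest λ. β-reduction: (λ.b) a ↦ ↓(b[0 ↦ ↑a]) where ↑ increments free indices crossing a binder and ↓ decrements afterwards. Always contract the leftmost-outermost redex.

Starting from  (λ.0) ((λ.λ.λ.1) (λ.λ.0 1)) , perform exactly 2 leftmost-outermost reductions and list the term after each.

Answer: after 2 steps: λ.λ.1

Working:
  start: (λ.0) ((λ.λ.λ.1) (λ.λ.0 1))
  [1] (λ.λ.λ.1) (λ.λ.0 1)
  [2] λ.λ.1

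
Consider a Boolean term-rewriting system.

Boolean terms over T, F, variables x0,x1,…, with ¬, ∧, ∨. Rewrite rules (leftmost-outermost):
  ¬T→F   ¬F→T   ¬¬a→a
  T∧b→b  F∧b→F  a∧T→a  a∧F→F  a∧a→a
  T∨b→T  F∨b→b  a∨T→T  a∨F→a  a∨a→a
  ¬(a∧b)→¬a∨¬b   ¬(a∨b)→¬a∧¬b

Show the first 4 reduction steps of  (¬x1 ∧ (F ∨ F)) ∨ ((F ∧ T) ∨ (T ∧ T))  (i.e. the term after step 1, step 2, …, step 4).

  start: (¬x1 ∧ (F ∨ F)) ∨ ((F ∧ T) ∨ (T ∧ T))
  step 1: (¬x1 ∧ F) ∨ ((F ∧ T) ∨ (T ∧ T))
  step 2: F ∨ ((F ∧ T) ∨ (T ∧ T))
  step 3: (F ∧ T) ∨ (T ∧ T)
  step 4: F ∨ (T ∧ T)

Answer: after 4 steps: F ∨ (T ∧ T)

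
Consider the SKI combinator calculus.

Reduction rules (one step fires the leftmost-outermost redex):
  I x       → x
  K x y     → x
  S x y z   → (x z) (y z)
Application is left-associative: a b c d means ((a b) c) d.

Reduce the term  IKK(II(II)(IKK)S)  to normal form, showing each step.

  start: IKK(II(II)(IKK)S)
  [1] KK(II(II)(IKK)S)
  [2] K

Answer: normal form = K  (in 2 steps)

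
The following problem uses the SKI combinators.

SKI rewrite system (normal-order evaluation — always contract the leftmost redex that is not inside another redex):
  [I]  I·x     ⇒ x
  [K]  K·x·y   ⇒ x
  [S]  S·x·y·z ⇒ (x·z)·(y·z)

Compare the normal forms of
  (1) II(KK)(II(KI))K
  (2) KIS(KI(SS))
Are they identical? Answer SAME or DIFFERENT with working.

Answer: DIFFERENT — A ⇓ KK, B ⇓ I

Derivation:
Term A:
  start: II(KK)(II(KI))K
  step 1: I(KK)(II(KI))K
  step 2: KK(II(KI))K
  step 3: KK

Term B:
  start: KIS(KI(SS))
  step 1: I(KI(SS))
  step 2: KI(SS)
  step 3: I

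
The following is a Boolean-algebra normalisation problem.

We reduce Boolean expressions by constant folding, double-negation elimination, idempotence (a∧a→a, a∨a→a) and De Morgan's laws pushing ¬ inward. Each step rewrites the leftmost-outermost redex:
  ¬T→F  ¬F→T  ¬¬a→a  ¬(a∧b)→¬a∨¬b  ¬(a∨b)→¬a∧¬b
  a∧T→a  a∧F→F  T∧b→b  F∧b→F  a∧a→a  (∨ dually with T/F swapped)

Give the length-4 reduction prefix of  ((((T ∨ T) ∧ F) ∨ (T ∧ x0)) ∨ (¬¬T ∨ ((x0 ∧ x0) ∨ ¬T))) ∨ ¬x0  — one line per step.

Answer: after 4 steps: (x0 ∨ (T ∨ ((x0 ∧ x0) ∨ ¬T))) ∨ ¬x0

Reduction:
  start: ((((T ∨ T) ∧ F) ∨ (T ∧ x0)) ∨ (¬¬T ∨ ((x0 ∧ x0) ∨ ¬T))) ∨ ¬x0
  →1  ((F ∨ (T ∧ x0)) ∨ (¬¬T ∨ ((x0 ∧ x0) ∨ ¬T))) ∨ ¬x0
  →2  ((T ∧ x0) ∨ (¬¬T ∨ ((x0 ∧ x0) ∨ ¬T))) ∨ ¬x0
  →3  (x0 ∨ (¬¬T ∨ ((x0 ∧ x0) ∨ ¬T))) ∨ ¬x0
  →4  (x0 ∨ (T ∨ ((x0 ∧ x0) ∨ ¬T))) ∨ ¬x0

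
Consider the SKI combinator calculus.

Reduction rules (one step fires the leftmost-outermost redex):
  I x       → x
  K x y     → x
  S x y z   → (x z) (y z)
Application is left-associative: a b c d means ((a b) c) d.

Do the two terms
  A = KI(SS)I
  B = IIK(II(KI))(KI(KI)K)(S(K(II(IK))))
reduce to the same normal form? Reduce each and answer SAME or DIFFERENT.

Answer: SAME — A ⇓ I, B ⇓ I

Derivation:
Term A:
  start: KI(SS)I
  →1  II
  →2  I

Term B:
  start: IIK(II(KI))(KI(KI)K)(S(K(II(IK))))
  →1  IK(II(KI))(KI(KI)K)(S(K(II(IK))))
  →2  K(II(KI))(KI(KI)K)(S(K(II(IK))))
  →3  II(KI)(S(K(II(IK))))
  →4  I(KI)(S(K(II(IK))))
  →5  KI(S(K(II(IK))))
  →6  I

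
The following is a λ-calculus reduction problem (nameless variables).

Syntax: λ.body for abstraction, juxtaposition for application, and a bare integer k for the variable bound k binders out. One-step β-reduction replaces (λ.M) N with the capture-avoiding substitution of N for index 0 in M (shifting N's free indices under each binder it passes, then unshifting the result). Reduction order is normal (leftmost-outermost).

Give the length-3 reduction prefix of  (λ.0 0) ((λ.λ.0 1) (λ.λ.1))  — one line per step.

  start: (λ.0 0) ((λ.λ.0 1) (λ.λ.1))
  step 1: (λ.λ.0 1) (λ.λ.1) ((λ.λ.0 1) (λ.λ.1))
  step 2: (λ.0 (λ.λ.1)) ((λ.λ.0 1) (λ.λ.1))
  step 3: (λ.λ.0 1) (λ.λ.1) (λ.λ.1)

Answer: after 3 steps: (λ.λ.0 1) (λ.λ.1) (λ.λ.1)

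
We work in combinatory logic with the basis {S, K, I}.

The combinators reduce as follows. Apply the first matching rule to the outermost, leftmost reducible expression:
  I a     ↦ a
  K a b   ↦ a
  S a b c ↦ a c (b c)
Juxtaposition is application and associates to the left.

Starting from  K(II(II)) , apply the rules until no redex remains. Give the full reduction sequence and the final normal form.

Answer: normal form = KI  (in 3 steps)

Reduction:
  start: K(II(II))
  step 1: K(I(II))
  step 2: K(II)
  step 3: KI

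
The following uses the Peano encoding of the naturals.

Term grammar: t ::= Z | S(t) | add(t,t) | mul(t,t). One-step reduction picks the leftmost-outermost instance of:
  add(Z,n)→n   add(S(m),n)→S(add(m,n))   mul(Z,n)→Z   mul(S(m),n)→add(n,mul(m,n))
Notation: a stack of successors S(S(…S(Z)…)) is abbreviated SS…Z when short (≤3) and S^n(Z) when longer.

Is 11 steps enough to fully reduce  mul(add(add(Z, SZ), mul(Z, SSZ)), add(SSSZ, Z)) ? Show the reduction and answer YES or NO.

Answer: NO — after 11 steps the term is S(S(S(mul(add(Z, mul(Z, SSZ)), add(SSSZ, Z))))), not yet normal

Working:
  start: mul(add(add(Z, SZ), mul(Z, SSZ)), add(SSSZ, Z))
  step 1: mul(add(SZ, mul(Z, SSZ)), add(SSSZ, Z))
  step 2: mul(S(add(Z, mul(Z, SSZ))), add(SSSZ, Z))
  step 3: add(add(SSSZ, Z), mul(add(Z, mul(Z, SSZ)), add(SSSZ, Z)))
  step 4: add(S(add(SSZ, Z)), mul(add(Z, mul(Z, SSZ)), add(SSSZ, Z)))
  step 5: S(add(add(SSZ, Z), mul(add(Z, mul(Z, SSZ)), add(SSSZ, Z))))
  step 6: S(add(S(add(SZ, Z)), mul(add(Z, mul(Z, SSZ)), add(SSSZ, Z))))
  step 7: S(S(add(add(SZ, Z), mul(add(Z, mul(Z, SSZ)), add(SSSZ, Z)))))
  step 8: S(S(add(S(add(Z, Z)), mul(add(Z, mul(Z, SSZ)), add(SSSZ, Z)))))
  step 9: S(S(S(add(add(Z, Z), mul(add(Z, mul(Z, SSZ)), add(SSSZ, Z))))))
  step 10: S(S(S(add(Z, mul(add(Z, mul(Z, SSZ)), add(SSSZ, Z))))))
  step 11: S(S(S(mul(add(Z, mul(Z, SSZ)), add(SSSZ, Z)))))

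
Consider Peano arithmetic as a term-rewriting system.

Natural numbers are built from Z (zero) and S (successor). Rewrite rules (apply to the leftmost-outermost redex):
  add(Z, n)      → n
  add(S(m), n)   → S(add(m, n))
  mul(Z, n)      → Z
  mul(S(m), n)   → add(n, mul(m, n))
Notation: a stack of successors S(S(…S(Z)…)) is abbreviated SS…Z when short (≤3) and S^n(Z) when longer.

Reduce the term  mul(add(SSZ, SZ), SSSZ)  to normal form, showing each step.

Answer: normal form = S^9(Z)  (in 19 steps)

Derivation:
  start: mul(add(SSZ, SZ), SSSZ)
  step 1: mul(S(add(SZ, SZ)), SSSZ)
  step 2: add(SSSZ, mul(add(SZ, SZ), SSSZ))
  step 3: S(add(SSZ, mul(add(SZ, SZ), SSSZ)))
  step 4: S(S(add(SZ, mul(add(SZ, SZ), SSSZ))))
  step 5: S(S(S(add(Z, mul(add(SZ, SZ), SSSZ)))))
  step 6: S(S(S(mul(add(SZ, SZ), SSSZ))))
  step 7: S(S(S(mul(S(add(Z, SZ)), SSSZ))))
  step 8: S(S(S(add(SSSZ, mul(add(Z, SZ), SSSZ)))))
  step 9: S(S(S(S(add(SSZ, mul(add(Z, SZ), SSSZ))))))
  step 10: S(S(S(S(S(add(SZ, mul(add(Z, SZ), SSSZ)))))))
  step 11: S(S(S(S(S(S(add(Z, mul(add(Z, SZ), SSSZ))))))))
  step 12: S(S(S(S(S(S(mul(add(Z, SZ), SSSZ)))))))
  step 13: S(S(S(S(S(S(mul(SZ, SSSZ)))))))
  step 14: S(S(S(S(S(S(add(SSSZ, mul(Z, SSSZ))))))))
  step 15: S(S(S(S(S(S(S(add(SSZ, mul(Z, SSSZ)))))))))
  step 16: S(S(S(S(S(S(S(S(add(SZ, mul(Z, SSSZ))))))))))
  step 17: S(S(S(S(S(S(S(S(S(add(Z, mul(Z, SSSZ)))))))))))
  step 18: S(S(S(S(S(S(S(S(S(mul(Z, SSSZ))))))))))
  step 19: S^9(Z)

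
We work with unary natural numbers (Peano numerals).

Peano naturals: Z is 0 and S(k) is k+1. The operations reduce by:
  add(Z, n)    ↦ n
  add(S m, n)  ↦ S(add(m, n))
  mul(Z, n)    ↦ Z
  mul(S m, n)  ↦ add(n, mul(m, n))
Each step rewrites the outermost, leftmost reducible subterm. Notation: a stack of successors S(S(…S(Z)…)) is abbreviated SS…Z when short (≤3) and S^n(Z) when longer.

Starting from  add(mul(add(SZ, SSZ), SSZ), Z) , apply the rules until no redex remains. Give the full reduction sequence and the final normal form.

  start: add(mul(add(SZ, SSZ), SSZ), Z)
  step 1: add(mul(S(add(Z, SSZ)), SSZ), Z)
  step 2: add(add(SSZ, mul(add(Z, SSZ), SSZ)), Z)
  step 3: add(S(add(SZ, mul(add(Z, SSZ), SSZ))), Z)
  step 4: S(add(add(SZ, mul(add(Z, SSZ), SSZ)), Z))
  step 5: S(add(S(add(Z, mul(add(Z, SSZ), SSZ))), Z))
  step 6: S(S(add(add(Z, mul(add(Z, SSZ), SSZ)), Z)))
  step 7: S(S(add(mul(add(Z, SSZ), SSZ), Z)))
  step 8: S(S(add(mul(SSZ, SSZ), Z)))
  step 9: S(S(add(add(SSZ, mul(SZ, SSZ)), Z)))
  step 10: S(S(add(S(add(SZ, mul(SZ, SSZ))), Z)))
  step 11: S(S(S(add(add(SZ, mul(SZ, SSZ)), Z))))
  step 12: S(S(S(add(S(add(Z, mul(SZ, SSZ))), Z))))
  step 13: S(S(S(S(add(add(Z, mul(SZ, SSZ)), Z)))))
  step 14: S(S(S(S(add(mul(SZ, SSZ), Z)))))
  step 15: S(S(S(S(add(add(SSZ, mul(Z, SSZ)), Z)))))
  step 16: S(S(S(S(add(S(add(SZ, mul(Z, SSZ))), Z)))))
  step 17: S(S(S(S(S(add(add(SZ, mul(Z, SSZ)), Z))))))
  step 18: S(S(S(S(S(add(S(add(Z, mul(Z, SSZ))), Z))))))
  step 19: S(S(S(S(S(S(add(add(Z, mul(Z, SSZ)), Z)))))))
  step 20: S(S(S(S(S(S(add(mul(Z, SSZ), Z)))))))
  step 21: S(S(S(S(S(S(add(Z, Z)))))))
  step 22: S^6(Z)

Answer: normal form = S^6(Z)  (in 22 steps)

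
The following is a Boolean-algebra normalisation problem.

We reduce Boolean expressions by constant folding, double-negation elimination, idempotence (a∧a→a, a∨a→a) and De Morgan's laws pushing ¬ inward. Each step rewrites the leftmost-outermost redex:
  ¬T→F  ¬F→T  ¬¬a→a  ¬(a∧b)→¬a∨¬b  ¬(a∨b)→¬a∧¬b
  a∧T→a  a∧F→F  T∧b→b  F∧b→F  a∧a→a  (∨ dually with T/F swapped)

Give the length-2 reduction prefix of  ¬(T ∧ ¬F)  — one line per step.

  start: ¬(T ∧ ¬F)
  step 1: ¬T ∨ ¬¬F
  step 2: F ∨ ¬¬F

Answer: after 2 steps: F ∨ ¬¬F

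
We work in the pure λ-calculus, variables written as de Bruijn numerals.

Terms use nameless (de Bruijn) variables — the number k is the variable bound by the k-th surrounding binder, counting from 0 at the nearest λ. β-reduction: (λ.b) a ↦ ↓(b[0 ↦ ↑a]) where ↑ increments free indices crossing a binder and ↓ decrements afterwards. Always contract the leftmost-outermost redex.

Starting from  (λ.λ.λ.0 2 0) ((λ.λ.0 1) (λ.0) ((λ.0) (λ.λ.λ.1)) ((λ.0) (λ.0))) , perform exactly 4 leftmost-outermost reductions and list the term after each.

  start: (λ.λ.λ.0 2 0) ((λ.λ.0 1) (λ.0) ((λ.0) (λ.λ.λ.1)) ((λ.0) (λ.0)))
  step 1: λ.λ.0 ((λ.λ.0 1) (λ.0) ((λ.0) (λ.λ.λ.1)) ((λ.0) (λ.0))) 0
  step 2: λ.λ.0 ((λ.0 (λ.0)) ((λ.0) (λ.λ.λ.1)) ((λ.0) (λ.0))) 0
  step 3: λ.λ.0 ((λ.0) (λ.λ.λ.1) (λ.0) ((λ.0) (λ.0))) 0
  step 4: λ.λ.0 ((λ.λ.λ.1) (λ.0) ((λ.0) (λ.0))) 0

Answer: after 4 steps: λ.λ.0 ((λ.λ.λ.1) (λ.0) ((λ.0) (λ.0))) 0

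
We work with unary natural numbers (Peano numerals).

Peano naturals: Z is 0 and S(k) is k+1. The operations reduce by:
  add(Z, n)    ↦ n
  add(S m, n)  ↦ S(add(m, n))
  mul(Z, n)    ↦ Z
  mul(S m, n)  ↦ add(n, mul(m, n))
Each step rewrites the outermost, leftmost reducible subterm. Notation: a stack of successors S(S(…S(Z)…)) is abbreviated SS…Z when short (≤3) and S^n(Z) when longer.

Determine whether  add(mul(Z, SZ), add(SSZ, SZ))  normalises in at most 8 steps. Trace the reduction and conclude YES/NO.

  start: add(mul(Z, SZ), add(SSZ, SZ))
  →1  add(Z, add(SSZ, SZ))
  →2  add(SSZ, SZ)
  →3  S(add(SZ, SZ))
  →4  S(S(add(Z, SZ)))
  →5  SSSZ

Answer: YES — reaches normal form SSSZ in 5 ≤ 8 steps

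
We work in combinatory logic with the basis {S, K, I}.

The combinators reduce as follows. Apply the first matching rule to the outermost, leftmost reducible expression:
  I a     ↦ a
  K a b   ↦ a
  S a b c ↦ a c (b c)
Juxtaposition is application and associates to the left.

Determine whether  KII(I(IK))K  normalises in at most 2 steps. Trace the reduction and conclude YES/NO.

Answer: NO — after 2 steps the term is I(IK)K, not yet normal

Reduction:
  start: KII(I(IK))K
  [1] I(I(IK))K
  [2] I(IK)K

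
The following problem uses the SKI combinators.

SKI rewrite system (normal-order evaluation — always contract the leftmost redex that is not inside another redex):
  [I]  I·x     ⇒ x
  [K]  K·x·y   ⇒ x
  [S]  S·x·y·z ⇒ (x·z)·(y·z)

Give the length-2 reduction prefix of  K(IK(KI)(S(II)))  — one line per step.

Answer: after 2 steps: K(KI)

Working:
  start: K(IK(KI)(S(II)))
  [1] K(K(KI)(S(II)))
  [2] K(KI)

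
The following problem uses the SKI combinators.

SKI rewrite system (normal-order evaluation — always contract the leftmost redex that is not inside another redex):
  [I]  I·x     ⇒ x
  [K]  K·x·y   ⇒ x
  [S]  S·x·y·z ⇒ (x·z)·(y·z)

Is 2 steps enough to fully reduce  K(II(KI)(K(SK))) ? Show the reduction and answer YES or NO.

  start: K(II(KI)(K(SK)))
  step 1: K(I(KI)(K(SK)))
  step 2: K(KI(K(SK)))

Answer: NO — after 2 steps the term is K(KI(K(SK))), not yet normal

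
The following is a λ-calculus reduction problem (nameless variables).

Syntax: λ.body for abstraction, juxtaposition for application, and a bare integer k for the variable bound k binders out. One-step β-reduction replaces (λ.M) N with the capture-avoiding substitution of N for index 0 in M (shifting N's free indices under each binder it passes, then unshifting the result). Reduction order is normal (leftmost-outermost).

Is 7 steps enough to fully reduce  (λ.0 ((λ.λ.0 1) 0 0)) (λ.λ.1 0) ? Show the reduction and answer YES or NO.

Answer: YES — reaches normal form λ.λ.1 0 in 7 ≤ 7 steps

Derivation:
  start: (λ.0 ((λ.λ.0 1) 0 0)) (λ.λ.1 0)
  step 1: (λ.λ.1 0) ((λ.λ.0 1) (λ.λ.1 0) (λ.λ.1 0))
  step 2: λ.(λ.λ.0 1) (λ.λ.1 0) (λ.λ.1 0) 0
  step 3: λ.(λ.0 (λ.λ.1 0)) (λ.λ.1 0) 0
  step 4: λ.(λ.λ.1 0) (λ.λ.1 0) 0
  step 5: λ.(λ.(λ.λ.1 0) 0) 0
  step 6: λ.(λ.λ.1 0) 0
  step 7: λ.λ.1 0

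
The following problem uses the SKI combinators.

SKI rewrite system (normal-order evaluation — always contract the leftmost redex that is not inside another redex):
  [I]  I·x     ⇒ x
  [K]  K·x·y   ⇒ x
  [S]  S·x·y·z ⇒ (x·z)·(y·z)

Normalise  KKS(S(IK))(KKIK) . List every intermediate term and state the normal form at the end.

Answer: normal form = SK  (in 3 steps)

Reduction:
  start: KKS(S(IK))(KKIK)
  step 1: K(S(IK))(KKIK)
  step 2: S(IK)
  step 3: SK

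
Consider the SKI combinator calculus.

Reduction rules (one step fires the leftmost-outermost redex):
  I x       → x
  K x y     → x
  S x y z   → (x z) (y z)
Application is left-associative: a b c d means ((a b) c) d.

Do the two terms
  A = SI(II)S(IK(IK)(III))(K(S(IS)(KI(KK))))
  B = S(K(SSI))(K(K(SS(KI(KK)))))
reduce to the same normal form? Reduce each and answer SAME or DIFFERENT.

Term A:
  start: SI(II)S(IK(IK)(III))(K(S(IS)(KI(KK))))
  step 1: IS(IIS)(IK(IK)(III))(K(S(IS)(KI(KK))))
  step 2: S(IIS)(IK(IK)(III))(K(S(IS)(KI(KK))))
  step 3: IIS(K(S(IS)(KI(KK))))(IK(IK)(III)(K(S(IS)(KI(KK)))))
  step 4: IS(K(S(IS)(KI(KK))))(IK(IK)(III)(K(S(IS)(KI(KK)))))
  step 5: S(K(S(IS)(KI(KK))))(IK(IK)(III)(K(S(IS)(KI(KK)))))
  step 6: S(K(SS(KI(KK))))(IK(IK)(III)(K(S(IS)(KI(KK)))))
  step 7: S(K(SSI))(IK(IK)(III)(K(S(IS)(KI(KK)))))
  step 8: S(K(SSI))(K(IK)(III)(K(S(IS)(KI(KK)))))
  step 9: S(K(SSI))(IK(K(S(IS)(KI(KK)))))
  step 10: S(K(SSI))(K(K(S(IS)(KI(KK)))))
  step 11: S(K(SSI))(K(K(SS(KI(KK)))))
  step 12: S(K(SSI))(K(K(SSI)))

Term B:
  start: S(K(SSI))(K(K(SS(KI(KK)))))
  step 1: S(K(SSI))(K(K(SSI)))

Answer: SAME — A ⇓ S(K(SSI))(K(K(SSI))), B ⇓ S(K(SSI))(K(K(SSI)))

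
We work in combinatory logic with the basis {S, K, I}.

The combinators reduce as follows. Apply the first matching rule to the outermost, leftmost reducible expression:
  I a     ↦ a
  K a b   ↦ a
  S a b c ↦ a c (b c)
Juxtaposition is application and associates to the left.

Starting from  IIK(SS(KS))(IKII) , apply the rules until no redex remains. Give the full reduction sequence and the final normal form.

  start: IIK(SS(KS))(IKII)
  step 1: IK(SS(KS))(IKII)
  step 2: K(SS(KS))(IKII)
  step 3: SS(KS)

Answer: normal form = SS(KS)  (in 3 steps)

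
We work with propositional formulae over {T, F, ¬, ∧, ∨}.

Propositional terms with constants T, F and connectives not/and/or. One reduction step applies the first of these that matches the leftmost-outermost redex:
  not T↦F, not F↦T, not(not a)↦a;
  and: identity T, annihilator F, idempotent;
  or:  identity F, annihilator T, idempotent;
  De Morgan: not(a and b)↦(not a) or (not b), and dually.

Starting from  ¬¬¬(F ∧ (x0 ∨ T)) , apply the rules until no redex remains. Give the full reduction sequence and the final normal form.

Answer: normal form = T  (in 4 steps)

Derivation:
  start: ¬¬¬(F ∧ (x0 ∨ T))
  step 1: ¬(F ∧ (x0 ∨ T))
  step 2: ¬F ∨ ¬(x0 ∨ T)
  step 3: T ∨ ¬(x0 ∨ T)
  step 4: T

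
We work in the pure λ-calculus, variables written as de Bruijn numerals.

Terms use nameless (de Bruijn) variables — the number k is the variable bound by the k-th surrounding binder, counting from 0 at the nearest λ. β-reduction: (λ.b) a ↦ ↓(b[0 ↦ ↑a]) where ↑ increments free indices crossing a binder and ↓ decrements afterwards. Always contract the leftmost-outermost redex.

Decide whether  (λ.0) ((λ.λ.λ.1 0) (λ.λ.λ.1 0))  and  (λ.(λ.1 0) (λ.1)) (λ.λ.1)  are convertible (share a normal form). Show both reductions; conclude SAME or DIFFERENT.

Term A:
  start: (λ.0) ((λ.λ.λ.1 0) (λ.λ.λ.1 0))
  [1] (λ.λ.λ.1 0) (λ.λ.λ.1 0)
  [2] λ.λ.1 0

Term B:
  start: (λ.(λ.1 0) (λ.1)) (λ.λ.1)
  [1] (λ.(λ.λ.1) 0) (λ.λ.λ.1)
  [2] (λ.λ.1) (λ.λ.λ.1)
  [3] λ.λ.λ.λ.1

Answer: DIFFERENT — A ⇓ λ.λ.1 0, B ⇓ λ.λ.λ.λ.1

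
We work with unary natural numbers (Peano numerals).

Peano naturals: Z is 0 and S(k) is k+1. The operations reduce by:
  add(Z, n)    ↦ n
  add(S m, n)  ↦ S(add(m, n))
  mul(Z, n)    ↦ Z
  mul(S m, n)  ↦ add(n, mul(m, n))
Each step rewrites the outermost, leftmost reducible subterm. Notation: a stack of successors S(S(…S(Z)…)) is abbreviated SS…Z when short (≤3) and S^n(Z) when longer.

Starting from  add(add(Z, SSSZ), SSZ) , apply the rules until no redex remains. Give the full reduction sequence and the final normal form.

Answer: normal form = S^5(Z)  (in 5 steps)

Reduction:
  start: add(add(Z, SSSZ), SSZ)
  →1  add(SSSZ, SSZ)
  →2  S(add(SSZ, SSZ))
  →3  S(S(add(SZ, SSZ)))
  →4  S(S(S(add(Z, SSZ))))
  →5  S^5(Z)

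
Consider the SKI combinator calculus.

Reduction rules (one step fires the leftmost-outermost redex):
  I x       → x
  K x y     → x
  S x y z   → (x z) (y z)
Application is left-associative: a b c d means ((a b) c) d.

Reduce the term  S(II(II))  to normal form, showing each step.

Answer: normal form = SI  (in 3 steps)

Working:
  start: S(II(II))
  →1  S(I(II))
  →2  S(II)
  →3  SI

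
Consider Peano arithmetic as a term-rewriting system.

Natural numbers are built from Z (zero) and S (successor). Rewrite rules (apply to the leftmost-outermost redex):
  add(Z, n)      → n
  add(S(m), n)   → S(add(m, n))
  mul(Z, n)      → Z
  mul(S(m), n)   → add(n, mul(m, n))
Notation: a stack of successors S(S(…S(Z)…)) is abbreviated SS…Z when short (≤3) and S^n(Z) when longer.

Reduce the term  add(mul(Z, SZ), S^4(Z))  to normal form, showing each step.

  start: add(mul(Z, SZ), S^4(Z))
  step 1: add(Z, S^4(Z))
  step 2: S^4(Z)

Answer: normal form = S^4(Z)  (in 2 steps)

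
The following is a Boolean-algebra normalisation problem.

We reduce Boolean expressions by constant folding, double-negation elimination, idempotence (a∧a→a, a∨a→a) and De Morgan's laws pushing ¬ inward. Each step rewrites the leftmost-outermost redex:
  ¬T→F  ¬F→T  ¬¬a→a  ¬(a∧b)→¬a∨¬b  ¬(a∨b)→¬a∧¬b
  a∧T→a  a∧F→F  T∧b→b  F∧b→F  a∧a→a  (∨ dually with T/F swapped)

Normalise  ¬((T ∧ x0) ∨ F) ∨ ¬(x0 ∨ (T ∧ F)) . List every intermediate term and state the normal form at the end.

  start: ¬((T ∧ x0) ∨ F) ∨ ¬(x0 ∨ (T ∧ F))
  step 1: (¬(T ∧ x0) ∧ ¬F) ∨ ¬(x0 ∨ (T ∧ F))
  step 2: ((¬T ∨ ¬x0) ∧ ¬F) ∨ ¬(x0 ∨ (T ∧ F))
  step 3: ((F ∨ ¬x0) ∧ ¬F) ∨ ¬(x0 ∨ (T ∧ F))
  step 4: (¬x0 ∧ ¬F) ∨ ¬(x0 ∨ (T ∧ F))
  step 5: (¬x0 ∧ T) ∨ ¬(x0 ∨ (T ∧ F))
  step 6: ¬x0 ∨ ¬(x0 ∨ (T ∧ F))
  step 7: ¬x0 ∨ (¬x0 ∧ ¬(T ∧ F))
  step 8: ¬x0 ∨ (¬x0 ∧ (¬T ∨ ¬F))
  step 9: ¬x0 ∨ (¬x0 ∧ (F ∨ ¬F))
  step 10: ¬x0 ∨ (¬x0 ∧ ¬F)
  step 11: ¬x0 ∨ (¬x0 ∧ T)
  step 12: ¬x0 ∨ ¬x0
  step 13: ¬x0

Answer: normal form = ¬x0  (in 13 steps)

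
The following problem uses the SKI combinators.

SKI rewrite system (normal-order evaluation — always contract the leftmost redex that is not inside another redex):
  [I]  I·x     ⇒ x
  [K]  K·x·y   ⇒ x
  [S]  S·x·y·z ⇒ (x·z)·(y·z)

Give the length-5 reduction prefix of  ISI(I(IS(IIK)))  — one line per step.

Answer: after 5 steps: SI(SK)

Working:
  start: ISI(I(IS(IIK)))
  [1] SI(I(IS(IIK)))
  [2] SI(IS(IIK))
  [3] SI(S(IIK))
  [4] SI(S(IK))
  [5] SI(SK)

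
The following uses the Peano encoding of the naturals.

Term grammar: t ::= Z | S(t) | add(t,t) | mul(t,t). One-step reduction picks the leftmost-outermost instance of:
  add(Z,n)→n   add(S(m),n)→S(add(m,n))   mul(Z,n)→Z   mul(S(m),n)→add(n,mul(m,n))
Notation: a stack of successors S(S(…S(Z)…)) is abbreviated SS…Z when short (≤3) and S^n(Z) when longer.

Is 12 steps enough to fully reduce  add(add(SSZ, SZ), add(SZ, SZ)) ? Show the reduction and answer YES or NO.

Answer: YES — reaches normal form S^5(Z) in 9 ≤ 12 steps

Derivation:
  start: add(add(SSZ, SZ), add(SZ, SZ))
  step 1: add(S(add(SZ, SZ)), add(SZ, SZ))
  step 2: S(add(add(SZ, SZ), add(SZ, SZ)))
  step 3: S(add(S(add(Z, SZ)), add(SZ, SZ)))
  step 4: S(S(add(add(Z, SZ), add(SZ, SZ))))
  step 5: S(S(add(SZ, add(SZ, SZ))))
  step 6: S(S(S(add(Z, add(SZ, SZ)))))
  step 7: S(S(S(add(SZ, SZ))))
  step 8: S(S(S(S(add(Z, SZ)))))
  step 9: S^5(Z)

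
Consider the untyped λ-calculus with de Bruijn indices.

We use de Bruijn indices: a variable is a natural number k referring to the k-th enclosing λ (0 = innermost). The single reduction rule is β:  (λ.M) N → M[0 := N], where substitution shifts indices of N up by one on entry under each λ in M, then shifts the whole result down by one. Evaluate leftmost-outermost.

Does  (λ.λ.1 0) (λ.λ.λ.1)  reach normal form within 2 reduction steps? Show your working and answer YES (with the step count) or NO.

  start: (λ.λ.1 0) (λ.λ.λ.1)
  step 1: λ.(λ.λ.λ.1) 0
  step 2: λ.λ.λ.1

Answer: YES — reaches normal form λ.λ.λ.1 in 2 ≤ 2 steps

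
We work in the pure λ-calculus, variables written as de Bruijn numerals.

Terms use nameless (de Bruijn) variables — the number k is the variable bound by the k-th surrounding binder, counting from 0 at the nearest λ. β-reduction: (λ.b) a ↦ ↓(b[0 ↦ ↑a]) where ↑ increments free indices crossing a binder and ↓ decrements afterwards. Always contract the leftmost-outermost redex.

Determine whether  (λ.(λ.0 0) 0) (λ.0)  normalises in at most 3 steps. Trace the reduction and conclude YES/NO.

  start: (λ.(λ.0 0) 0) (λ.0)
  step 1: (λ.0 0) (λ.0)
  step 2: (λ.0) (λ.0)
  step 3: λ.0

Answer: YES — reaches normal form λ.0 in 3 ≤ 3 steps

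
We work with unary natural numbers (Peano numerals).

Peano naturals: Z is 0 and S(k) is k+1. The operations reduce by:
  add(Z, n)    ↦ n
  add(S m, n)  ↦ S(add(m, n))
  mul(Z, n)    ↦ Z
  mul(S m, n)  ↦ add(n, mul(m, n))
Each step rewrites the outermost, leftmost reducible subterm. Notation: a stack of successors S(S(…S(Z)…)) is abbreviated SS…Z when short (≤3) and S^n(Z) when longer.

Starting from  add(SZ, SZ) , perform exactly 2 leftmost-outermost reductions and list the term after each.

Answer: after 2 steps: SSZ

Derivation:
  start: add(SZ, SZ)
  [1] S(add(Z, SZ))
  [2] SSZ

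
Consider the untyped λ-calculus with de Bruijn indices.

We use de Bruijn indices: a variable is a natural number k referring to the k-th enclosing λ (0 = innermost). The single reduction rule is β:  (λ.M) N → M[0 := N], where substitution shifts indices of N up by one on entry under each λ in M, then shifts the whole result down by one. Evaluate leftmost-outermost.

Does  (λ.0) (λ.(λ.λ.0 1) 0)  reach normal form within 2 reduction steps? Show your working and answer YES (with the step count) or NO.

  start: (λ.0) (λ.(λ.λ.0 1) 0)
  →1  λ.(λ.λ.0 1) 0
  →2  λ.λ.0 1

Answer: YES — reaches normal form λ.λ.0 1 in 2 ≤ 2 steps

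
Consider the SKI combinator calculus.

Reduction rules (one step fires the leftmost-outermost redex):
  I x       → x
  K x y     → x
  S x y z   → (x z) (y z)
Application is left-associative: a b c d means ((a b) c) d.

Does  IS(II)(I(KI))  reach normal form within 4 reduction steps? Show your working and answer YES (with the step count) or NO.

  start: IS(II)(I(KI))
  [1] S(II)(I(KI))
  [2] SI(I(KI))
  [3] SI(KI)

Answer: YES — reaches normal form SI(KI) in 3 ≤ 4 steps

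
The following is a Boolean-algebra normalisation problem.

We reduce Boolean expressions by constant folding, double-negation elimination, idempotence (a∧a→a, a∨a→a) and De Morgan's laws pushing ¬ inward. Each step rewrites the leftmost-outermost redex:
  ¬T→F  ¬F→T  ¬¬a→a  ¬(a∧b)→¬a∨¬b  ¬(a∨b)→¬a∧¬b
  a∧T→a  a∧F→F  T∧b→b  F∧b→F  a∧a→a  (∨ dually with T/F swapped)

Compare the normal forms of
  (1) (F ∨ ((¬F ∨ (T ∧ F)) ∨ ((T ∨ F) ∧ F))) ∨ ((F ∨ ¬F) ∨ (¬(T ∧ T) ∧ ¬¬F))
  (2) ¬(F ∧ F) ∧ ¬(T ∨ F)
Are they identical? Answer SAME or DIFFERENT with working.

Term A:
  start: (F ∨ ((¬F ∨ (T ∧ F)) ∨ ((T ∨ F) ∧ F))) ∨ ((F ∨ ¬F) ∨ (¬(T ∧ T) ∧ ¬¬F))
  →1  ((¬F ∨ (T ∧ F)) ∨ ((T ∨ F) ∧ F)) ∨ ((F ∨ ¬F) ∨ (¬(T ∧ T) ∧ ¬¬F))
  →2  ((T ∨ (T ∧ F)) ∨ ((T ∨ F) ∧ F)) ∨ ((F ∨ ¬F) ∨ (¬(T ∧ T) ∧ ¬¬F))
  →3  (T ∨ ((T ∨ F) ∧ F)) ∨ ((F ∨ ¬F) ∨ (¬(T ∧ T) ∧ ¬¬F))
  →4  T ∨ ((F ∨ ¬F) ∨ (¬(T ∧ T) ∧ ¬¬F))
  →5  T

Term B:
  start: ¬(F ∧ F) ∧ ¬(T ∨ F)
  →1  (¬F ∨ ¬F) ∧ ¬(T ∨ F)
  →2  ¬F ∧ ¬(T ∨ F)
  →3  T ∧ ¬(T ∨ F)
  →4  ¬(T ∨ F)
  →5  ¬T ∧ ¬F
  →6  F ∧ ¬F
  →7  F

Answer: DIFFERENT — A ⇓ T, B ⇓ F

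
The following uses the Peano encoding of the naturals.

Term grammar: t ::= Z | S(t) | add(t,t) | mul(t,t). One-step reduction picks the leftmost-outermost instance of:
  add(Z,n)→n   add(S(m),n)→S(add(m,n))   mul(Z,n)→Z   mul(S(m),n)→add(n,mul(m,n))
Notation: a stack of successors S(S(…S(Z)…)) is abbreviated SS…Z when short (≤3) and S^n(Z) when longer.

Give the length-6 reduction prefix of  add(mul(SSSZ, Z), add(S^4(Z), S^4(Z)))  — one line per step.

  start: add(mul(SSSZ, Z), add(S^4(Z), S^4(Z)))
  [1] add(add(Z, mul(SSZ, Z)), add(S^4(Z), S^4(Z)))
  [2] add(mul(SSZ, Z), add(S^4(Z), S^4(Z)))
  [3] add(add(Z, mul(SZ, Z)), add(S^4(Z), S^4(Z)))
  [4] add(mul(SZ, Z), add(S^4(Z), S^4(Z)))
  [5] add(add(Z, mul(Z, Z)), add(S^4(Z), S^4(Z)))
  [6] add(mul(Z, Z), add(S^4(Z), S^4(Z)))

Answer: after 6 steps: add(mul(Z, Z), add(S^4(Z), S^4(Z)))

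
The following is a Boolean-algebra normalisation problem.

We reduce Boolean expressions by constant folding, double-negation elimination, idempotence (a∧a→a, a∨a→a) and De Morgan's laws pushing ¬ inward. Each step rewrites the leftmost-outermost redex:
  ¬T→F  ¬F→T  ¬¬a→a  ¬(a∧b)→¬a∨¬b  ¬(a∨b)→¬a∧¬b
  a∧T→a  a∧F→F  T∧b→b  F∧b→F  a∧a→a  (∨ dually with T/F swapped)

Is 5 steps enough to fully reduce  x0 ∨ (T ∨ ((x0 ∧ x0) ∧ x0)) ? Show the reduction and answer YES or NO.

Answer: YES — reaches normal form T in 2 ≤ 5 steps

Reduction:
  start: x0 ∨ (T ∨ ((x0 ∧ x0) ∧ x0))
  step 1: x0 ∨ T
  step 2: T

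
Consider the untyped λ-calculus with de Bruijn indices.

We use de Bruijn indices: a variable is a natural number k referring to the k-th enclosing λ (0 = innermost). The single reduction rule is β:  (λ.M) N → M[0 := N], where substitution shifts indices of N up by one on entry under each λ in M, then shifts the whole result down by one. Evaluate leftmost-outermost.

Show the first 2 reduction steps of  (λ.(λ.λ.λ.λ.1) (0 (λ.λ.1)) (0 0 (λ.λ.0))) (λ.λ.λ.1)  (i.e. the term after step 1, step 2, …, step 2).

  start: (λ.(λ.λ.λ.λ.1) (0 (λ.λ.1)) (0 0 (λ.λ.0))) (λ.λ.λ.1)
  [1] (λ.λ.λ.λ.1) ((λ.λ.λ.1) (λ.λ.1)) ((λ.λ.λ.1) (λ.λ.λ.1) (λ.λ.0))
  [2] (λ.λ.λ.1) ((λ.λ.λ.1) (λ.λ.λ.1) (λ.λ.0))

Answer: after 2 steps: (λ.λ.λ.1) ((λ.λ.λ.1) (λ.λ.λ.1) (λ.λ.0))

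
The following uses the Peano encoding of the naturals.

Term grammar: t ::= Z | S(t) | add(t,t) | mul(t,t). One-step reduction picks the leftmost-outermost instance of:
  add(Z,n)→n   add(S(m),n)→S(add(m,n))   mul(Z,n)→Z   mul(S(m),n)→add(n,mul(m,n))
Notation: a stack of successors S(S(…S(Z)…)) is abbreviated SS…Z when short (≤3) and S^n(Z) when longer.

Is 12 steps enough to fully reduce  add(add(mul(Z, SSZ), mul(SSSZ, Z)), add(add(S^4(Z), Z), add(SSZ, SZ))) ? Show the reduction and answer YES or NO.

Answer: NO — after 12 steps the term is S(add(add(SSSZ, Z), add(SSZ, SZ))), not yet normal

Reduction:
  start: add(add(mul(Z, SSZ), mul(SSSZ, Z)), add(add(S^4(Z), Z), add(SSZ, SZ)))
  step 1: add(add(Z, mul(SSSZ, Z)), add(add(S^4(Z), Z), add(SSZ, SZ)))
  step 2: add(mul(SSSZ, Z), add(add(S^4(Z), Z), add(SSZ, SZ)))
  step 3: add(add(Z, mul(SSZ, Z)), add(add(S^4(Z), Z), add(SSZ, SZ)))
  step 4: add(mul(SSZ, Z), add(add(S^4(Z), Z), add(SSZ, SZ)))
  step 5: add(add(Z, mul(SZ, Z)), add(add(S^4(Z), Z), add(SSZ, SZ)))
  step 6: add(mul(SZ, Z), add(add(S^4(Z), Z), add(SSZ, SZ)))
  step 7: add(add(Z, mul(Z, Z)), add(add(S^4(Z), Z), add(SSZ, SZ)))
  step 8: add(mul(Z, Z), add(add(S^4(Z), Z), add(SSZ, SZ)))
  step 9: add(Z, add(add(S^4(Z), Z), add(SSZ, SZ)))
  step 10: add(add(S^4(Z), Z), add(SSZ, SZ))
  step 11: add(S(add(SSSZ, Z)), add(SSZ, SZ))
  step 12: S(add(add(SSSZ, Z), add(SSZ, SZ)))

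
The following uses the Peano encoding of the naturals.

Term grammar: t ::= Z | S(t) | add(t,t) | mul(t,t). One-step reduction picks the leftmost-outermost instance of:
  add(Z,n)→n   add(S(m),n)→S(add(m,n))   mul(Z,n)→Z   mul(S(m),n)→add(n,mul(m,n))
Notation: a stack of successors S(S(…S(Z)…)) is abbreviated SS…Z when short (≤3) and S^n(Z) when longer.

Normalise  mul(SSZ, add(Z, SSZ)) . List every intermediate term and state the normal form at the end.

Answer: normal form = S^4(Z)  (in 11 steps)

Reduction:
  start: mul(SSZ, add(Z, SSZ))
  [1] add(add(Z, SSZ), mul(SZ, add(Z, SSZ)))
  [2] add(SSZ, mul(SZ, add(Z, SSZ)))
  [3] S(add(SZ, mul(SZ, add(Z, SSZ))))
  [4] S(S(add(Z, mul(SZ, add(Z, SSZ)))))
  [5] S(S(mul(SZ, add(Z, SSZ))))
  [6] S(S(add(add(Z, SSZ), mul(Z, add(Z, SSZ)))))
  [7] S(S(add(SSZ, mul(Z, add(Z, SSZ)))))
  [8] S(S(S(add(SZ, mul(Z, add(Z, SSZ))))))
  [9] S(S(S(S(add(Z, mul(Z, add(Z, SSZ)))))))
  [10] S(S(S(S(mul(Z, add(Z, SSZ))))))
  [11] S^4(Z)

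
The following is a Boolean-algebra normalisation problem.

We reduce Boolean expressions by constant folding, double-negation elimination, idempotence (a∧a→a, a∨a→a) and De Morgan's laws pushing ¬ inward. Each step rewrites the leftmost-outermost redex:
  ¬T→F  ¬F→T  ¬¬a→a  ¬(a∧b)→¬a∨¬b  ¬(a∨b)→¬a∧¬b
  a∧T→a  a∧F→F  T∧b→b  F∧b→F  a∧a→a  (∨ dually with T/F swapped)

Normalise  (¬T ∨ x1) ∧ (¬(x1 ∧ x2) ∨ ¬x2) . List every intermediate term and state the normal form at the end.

Answer: normal form = x1 ∧ ((¬x1 ∨ ¬x2) ∨ ¬x2)  (in 3 steps)

Derivation:
  start: (¬T ∨ x1) ∧ (¬(x1 ∧ x2) ∨ ¬x2)
  step 1: (F ∨ x1) ∧ (¬(x1 ∧ x2) ∨ ¬x2)
  step 2: x1 ∧ (¬(x1 ∧ x2) ∨ ¬x2)
  step 3: x1 ∧ ((¬x1 ∨ ¬x2) ∨ ¬x2)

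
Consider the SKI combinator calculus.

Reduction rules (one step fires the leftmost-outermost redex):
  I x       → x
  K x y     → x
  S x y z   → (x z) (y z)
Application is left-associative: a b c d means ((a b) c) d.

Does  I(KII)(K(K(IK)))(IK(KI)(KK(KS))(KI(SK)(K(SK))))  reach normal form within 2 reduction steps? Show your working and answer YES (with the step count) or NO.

Answer: NO — after 2 steps the term is I(K(K(IK)))(IK(KI)(KK(KS))(KI(SK)(K(SK)))), not yet normal

Working:
  start: I(KII)(K(K(IK)))(IK(KI)(KK(KS))(KI(SK)(K(SK))))
  [1] KII(K(K(IK)))(IK(KI)(KK(KS))(KI(SK)(K(SK))))
  [2] I(K(K(IK)))(IK(KI)(KK(KS))(KI(SK)(K(SK))))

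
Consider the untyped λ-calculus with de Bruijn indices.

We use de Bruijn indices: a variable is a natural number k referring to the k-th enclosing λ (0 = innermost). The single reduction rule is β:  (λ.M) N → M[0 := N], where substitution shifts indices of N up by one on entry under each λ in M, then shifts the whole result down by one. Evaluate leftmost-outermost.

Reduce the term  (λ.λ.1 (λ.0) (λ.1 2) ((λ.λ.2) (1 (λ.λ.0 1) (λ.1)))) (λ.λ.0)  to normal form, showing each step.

  start: (λ.λ.1 (λ.0) (λ.1 2) ((λ.λ.2) (1 (λ.λ.0 1) (λ.1)))) (λ.λ.0)
  →1  λ.(λ.λ.0) (λ.0) (λ.1 (λ.λ.0)) ((λ.λ.2) ((λ.λ.0) (λ.λ.0 1) (λ.1)))
  →2  λ.(λ.0) (λ.1 (λ.λ.0)) ((λ.λ.2) ((λ.λ.0) (λ.λ.0 1) (λ.1)))
  →3  λ.(λ.1 (λ.λ.0)) ((λ.λ.2) ((λ.λ.0) (λ.λ.0 1) (λ.1)))
  →4  λ.0 (λ.λ.0)

Answer: normal form = λ.0 (λ.λ.0)  (in 4 steps)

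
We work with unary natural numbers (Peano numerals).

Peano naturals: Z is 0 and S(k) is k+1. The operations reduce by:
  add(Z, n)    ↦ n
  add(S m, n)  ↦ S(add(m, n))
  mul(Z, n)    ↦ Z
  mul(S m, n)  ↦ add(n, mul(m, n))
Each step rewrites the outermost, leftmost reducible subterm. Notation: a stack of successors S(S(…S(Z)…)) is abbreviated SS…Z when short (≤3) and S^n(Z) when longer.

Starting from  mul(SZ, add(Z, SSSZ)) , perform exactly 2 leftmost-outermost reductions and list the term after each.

  start: mul(SZ, add(Z, SSSZ))
  step 1: add(add(Z, SSSZ), mul(Z, add(Z, SSSZ)))
  step 2: add(SSSZ, mul(Z, add(Z, SSSZ)))

Answer: after 2 steps: add(SSSZ, mul(Z, add(Z, SSSZ)))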